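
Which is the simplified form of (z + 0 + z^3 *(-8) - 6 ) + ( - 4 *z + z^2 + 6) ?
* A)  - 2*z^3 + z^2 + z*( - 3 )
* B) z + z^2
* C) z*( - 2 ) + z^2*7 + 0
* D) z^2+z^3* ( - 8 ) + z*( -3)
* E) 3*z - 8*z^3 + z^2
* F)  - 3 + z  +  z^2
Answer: D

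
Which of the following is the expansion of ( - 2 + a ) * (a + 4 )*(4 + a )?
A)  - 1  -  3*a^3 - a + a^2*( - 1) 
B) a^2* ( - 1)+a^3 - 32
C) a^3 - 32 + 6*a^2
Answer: C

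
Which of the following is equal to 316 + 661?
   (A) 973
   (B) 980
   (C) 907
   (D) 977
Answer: D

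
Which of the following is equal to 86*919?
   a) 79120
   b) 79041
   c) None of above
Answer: c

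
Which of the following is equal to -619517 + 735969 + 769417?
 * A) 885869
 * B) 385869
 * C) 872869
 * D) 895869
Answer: A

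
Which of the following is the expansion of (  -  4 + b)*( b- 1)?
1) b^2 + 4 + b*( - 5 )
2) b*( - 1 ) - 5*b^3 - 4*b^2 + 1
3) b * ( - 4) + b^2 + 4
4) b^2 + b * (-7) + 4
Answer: 1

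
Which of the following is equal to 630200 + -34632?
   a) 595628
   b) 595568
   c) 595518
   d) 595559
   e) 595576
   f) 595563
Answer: b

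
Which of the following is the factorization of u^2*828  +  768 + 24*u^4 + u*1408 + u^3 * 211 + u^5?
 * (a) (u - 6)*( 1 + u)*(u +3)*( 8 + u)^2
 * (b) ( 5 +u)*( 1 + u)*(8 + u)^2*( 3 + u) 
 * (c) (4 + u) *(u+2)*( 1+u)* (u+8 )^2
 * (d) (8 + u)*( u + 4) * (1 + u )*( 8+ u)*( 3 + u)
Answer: d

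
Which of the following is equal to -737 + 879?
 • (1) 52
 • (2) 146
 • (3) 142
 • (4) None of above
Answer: 3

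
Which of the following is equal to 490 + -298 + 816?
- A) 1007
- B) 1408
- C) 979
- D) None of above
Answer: D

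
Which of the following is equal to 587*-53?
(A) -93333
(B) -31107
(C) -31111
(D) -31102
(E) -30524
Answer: C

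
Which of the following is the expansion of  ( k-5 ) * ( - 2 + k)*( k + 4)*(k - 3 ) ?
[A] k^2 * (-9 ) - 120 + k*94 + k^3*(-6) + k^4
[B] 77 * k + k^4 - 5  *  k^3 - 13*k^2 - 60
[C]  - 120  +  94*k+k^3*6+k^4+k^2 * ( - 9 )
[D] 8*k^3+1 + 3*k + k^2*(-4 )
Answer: A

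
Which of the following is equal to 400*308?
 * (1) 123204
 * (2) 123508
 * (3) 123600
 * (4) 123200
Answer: 4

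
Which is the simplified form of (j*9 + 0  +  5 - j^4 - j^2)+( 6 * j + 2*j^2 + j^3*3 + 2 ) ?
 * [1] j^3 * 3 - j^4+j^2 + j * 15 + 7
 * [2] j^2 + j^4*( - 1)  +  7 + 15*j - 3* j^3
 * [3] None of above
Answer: 1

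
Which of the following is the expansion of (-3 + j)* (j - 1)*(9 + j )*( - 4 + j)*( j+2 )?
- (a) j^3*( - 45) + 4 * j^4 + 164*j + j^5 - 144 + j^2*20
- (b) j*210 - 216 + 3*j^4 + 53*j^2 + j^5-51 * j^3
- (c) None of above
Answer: b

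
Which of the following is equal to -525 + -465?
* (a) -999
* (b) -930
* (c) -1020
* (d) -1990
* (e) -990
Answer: e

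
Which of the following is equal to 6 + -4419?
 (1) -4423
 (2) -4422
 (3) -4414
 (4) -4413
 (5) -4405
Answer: 4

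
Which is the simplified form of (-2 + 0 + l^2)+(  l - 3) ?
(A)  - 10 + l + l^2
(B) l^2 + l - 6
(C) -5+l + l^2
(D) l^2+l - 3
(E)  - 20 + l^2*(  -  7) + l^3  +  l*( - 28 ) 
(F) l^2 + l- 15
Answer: C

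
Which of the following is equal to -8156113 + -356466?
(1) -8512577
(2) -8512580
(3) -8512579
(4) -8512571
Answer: 3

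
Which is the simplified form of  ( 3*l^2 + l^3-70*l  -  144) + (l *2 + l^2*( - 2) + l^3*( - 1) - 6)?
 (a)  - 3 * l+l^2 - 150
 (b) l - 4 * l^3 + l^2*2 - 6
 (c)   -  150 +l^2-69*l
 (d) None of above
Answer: d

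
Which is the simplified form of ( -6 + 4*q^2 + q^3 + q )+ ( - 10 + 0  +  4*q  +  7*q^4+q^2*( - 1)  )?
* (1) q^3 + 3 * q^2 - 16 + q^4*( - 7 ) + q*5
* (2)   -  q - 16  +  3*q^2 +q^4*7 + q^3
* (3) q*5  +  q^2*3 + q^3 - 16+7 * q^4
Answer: 3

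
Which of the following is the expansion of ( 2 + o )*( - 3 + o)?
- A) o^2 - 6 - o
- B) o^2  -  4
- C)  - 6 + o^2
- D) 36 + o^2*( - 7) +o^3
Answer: A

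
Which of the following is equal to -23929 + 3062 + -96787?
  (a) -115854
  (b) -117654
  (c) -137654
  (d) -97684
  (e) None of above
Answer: b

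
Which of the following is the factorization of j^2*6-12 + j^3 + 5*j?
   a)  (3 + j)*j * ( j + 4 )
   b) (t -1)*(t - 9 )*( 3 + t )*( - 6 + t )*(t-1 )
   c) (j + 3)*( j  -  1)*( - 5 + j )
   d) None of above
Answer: d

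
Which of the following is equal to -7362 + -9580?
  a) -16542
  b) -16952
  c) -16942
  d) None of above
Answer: c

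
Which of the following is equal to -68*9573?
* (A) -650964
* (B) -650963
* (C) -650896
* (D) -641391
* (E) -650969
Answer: A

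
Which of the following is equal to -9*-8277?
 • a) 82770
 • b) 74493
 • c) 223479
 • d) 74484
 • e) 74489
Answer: b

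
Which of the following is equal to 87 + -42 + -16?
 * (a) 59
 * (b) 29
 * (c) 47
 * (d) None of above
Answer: b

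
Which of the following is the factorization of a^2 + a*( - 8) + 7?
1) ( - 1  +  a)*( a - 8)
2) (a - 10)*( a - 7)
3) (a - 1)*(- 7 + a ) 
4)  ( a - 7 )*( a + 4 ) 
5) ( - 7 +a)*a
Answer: 3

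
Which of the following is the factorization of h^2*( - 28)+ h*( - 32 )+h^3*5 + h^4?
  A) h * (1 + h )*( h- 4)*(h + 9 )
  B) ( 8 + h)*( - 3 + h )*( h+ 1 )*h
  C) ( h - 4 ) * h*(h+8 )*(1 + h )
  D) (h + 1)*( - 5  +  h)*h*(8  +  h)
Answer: C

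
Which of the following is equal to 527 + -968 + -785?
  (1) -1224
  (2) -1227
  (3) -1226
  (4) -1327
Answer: 3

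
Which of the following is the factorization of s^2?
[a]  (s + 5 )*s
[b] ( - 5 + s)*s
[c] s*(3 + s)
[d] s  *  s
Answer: d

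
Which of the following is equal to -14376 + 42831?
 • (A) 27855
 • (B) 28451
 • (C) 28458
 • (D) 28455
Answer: D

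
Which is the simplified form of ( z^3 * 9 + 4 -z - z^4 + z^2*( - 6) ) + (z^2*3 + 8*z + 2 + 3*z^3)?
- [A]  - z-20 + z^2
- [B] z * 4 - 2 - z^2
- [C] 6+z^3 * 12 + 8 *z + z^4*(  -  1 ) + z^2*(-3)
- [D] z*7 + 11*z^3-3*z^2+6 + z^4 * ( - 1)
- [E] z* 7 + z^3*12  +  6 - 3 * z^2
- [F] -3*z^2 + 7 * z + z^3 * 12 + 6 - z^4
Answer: F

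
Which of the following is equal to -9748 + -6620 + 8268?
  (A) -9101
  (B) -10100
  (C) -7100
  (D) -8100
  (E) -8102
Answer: D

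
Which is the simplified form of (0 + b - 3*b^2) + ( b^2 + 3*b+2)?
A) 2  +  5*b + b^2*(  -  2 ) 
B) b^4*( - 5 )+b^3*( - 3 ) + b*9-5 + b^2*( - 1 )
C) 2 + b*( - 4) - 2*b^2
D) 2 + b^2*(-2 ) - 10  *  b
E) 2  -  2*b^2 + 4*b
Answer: E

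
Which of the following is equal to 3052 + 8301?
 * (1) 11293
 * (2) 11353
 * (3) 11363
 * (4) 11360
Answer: 2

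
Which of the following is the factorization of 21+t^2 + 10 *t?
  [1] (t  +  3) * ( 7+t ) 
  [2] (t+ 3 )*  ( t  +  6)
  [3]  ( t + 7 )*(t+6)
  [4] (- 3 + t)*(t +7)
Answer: 1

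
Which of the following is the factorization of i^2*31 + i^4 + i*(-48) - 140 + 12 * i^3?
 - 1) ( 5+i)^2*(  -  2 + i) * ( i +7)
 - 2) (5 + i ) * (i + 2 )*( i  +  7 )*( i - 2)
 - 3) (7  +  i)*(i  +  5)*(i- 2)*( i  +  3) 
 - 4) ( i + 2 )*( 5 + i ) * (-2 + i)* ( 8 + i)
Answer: 2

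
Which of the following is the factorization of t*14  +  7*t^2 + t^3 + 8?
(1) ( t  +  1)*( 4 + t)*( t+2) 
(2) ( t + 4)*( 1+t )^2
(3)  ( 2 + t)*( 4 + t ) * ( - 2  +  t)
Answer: 1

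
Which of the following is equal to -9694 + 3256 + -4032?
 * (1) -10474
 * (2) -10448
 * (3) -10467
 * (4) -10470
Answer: 4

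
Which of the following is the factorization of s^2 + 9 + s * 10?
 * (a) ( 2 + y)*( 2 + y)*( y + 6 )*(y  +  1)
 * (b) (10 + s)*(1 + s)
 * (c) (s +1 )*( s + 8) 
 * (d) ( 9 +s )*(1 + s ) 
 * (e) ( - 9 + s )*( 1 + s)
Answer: d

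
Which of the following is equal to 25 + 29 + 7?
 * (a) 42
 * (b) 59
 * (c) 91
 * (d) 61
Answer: d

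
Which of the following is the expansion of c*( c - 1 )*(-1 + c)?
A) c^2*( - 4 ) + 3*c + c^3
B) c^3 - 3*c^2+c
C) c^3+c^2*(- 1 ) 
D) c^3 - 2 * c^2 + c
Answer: D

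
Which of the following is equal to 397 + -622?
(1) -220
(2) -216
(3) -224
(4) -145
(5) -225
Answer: 5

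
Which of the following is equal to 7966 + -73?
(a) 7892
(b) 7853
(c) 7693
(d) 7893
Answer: d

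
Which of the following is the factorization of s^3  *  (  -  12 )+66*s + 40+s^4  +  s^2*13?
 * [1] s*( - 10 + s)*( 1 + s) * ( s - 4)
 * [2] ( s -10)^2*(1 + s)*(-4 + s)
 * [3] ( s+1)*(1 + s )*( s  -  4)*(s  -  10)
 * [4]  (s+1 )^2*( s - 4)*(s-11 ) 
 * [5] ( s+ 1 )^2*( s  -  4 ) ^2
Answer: 3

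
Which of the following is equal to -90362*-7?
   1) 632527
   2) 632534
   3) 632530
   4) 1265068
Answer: 2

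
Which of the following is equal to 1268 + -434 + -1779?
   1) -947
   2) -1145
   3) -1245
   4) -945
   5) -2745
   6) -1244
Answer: 4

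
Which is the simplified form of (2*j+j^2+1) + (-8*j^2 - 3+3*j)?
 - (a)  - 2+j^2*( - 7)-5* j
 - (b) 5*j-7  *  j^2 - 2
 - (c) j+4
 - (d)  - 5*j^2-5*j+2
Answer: b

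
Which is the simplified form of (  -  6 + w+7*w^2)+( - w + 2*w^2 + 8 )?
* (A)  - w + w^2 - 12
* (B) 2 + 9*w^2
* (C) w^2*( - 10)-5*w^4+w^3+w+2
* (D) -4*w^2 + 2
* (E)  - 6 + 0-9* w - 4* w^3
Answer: B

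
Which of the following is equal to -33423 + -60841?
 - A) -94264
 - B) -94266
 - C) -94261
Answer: A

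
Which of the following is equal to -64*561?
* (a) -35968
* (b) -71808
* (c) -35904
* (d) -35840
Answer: c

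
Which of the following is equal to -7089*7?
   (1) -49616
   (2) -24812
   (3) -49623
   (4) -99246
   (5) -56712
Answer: 3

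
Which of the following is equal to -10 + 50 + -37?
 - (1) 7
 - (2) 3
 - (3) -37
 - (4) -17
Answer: 2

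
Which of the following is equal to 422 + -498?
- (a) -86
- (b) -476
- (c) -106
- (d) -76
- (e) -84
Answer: d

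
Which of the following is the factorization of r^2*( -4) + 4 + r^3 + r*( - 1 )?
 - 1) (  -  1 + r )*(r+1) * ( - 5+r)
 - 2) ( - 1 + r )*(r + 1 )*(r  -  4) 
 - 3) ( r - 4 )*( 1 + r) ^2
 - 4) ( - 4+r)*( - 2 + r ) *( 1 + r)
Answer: 2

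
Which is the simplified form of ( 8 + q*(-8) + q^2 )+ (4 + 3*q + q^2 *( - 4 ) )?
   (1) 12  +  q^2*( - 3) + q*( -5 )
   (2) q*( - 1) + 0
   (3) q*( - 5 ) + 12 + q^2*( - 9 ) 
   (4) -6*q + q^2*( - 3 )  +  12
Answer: 1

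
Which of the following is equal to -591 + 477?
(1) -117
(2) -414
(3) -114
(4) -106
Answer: 3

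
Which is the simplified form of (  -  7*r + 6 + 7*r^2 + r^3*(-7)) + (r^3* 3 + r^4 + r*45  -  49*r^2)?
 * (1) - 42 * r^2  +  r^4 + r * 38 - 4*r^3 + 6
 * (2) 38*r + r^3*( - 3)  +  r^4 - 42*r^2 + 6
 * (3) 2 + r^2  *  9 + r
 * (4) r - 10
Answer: 1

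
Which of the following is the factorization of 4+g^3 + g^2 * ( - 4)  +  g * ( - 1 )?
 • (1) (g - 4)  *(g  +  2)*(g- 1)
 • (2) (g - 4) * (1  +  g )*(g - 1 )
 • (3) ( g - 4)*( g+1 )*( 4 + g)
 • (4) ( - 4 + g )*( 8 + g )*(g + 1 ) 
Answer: 2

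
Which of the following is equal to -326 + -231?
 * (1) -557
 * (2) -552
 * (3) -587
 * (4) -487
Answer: 1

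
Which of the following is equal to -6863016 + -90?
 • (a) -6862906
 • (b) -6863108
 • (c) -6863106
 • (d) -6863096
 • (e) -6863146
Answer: c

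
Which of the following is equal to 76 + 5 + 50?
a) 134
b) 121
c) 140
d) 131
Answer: d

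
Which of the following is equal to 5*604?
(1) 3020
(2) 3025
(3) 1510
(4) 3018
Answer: 1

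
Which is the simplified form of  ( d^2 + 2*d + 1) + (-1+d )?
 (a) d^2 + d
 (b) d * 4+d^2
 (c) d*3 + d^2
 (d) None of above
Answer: c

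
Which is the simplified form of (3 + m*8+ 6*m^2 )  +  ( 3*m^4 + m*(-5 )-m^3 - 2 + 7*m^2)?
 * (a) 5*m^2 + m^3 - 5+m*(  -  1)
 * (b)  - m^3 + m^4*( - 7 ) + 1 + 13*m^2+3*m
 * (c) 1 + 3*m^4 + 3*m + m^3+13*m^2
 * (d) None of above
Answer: d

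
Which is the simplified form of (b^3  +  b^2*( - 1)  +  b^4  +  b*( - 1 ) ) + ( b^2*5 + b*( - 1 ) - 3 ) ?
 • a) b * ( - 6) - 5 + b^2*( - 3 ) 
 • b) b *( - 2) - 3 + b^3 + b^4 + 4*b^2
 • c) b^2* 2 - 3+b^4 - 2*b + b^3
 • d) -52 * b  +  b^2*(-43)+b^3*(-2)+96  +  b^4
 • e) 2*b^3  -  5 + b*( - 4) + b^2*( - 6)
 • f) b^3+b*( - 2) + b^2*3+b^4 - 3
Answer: b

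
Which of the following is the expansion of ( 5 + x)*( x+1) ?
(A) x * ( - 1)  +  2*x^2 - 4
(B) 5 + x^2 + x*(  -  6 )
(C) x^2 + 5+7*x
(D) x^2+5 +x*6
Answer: D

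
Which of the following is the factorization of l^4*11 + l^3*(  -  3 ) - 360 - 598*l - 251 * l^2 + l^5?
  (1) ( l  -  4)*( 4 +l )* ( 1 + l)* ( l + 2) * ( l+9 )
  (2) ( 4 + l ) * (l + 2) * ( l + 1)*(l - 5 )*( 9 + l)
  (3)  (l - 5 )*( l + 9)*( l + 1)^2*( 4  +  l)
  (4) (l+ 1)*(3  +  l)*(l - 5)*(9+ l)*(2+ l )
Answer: 2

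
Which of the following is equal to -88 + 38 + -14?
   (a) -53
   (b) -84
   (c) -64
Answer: c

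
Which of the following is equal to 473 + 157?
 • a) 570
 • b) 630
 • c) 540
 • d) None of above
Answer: b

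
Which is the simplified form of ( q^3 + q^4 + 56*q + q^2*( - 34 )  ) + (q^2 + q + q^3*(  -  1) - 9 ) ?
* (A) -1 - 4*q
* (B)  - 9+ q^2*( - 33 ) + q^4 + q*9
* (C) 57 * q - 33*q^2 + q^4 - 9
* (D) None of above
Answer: C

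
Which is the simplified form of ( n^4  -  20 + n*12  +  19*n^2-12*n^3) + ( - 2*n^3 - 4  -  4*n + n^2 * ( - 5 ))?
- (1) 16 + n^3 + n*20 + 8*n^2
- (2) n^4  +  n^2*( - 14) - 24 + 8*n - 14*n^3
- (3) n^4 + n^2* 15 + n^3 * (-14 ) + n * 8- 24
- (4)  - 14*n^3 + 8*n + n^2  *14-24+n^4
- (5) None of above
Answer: 4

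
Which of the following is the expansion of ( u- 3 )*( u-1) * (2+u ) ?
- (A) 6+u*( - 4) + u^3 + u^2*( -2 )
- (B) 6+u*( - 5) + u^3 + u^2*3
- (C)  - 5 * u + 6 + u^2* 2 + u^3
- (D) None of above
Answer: D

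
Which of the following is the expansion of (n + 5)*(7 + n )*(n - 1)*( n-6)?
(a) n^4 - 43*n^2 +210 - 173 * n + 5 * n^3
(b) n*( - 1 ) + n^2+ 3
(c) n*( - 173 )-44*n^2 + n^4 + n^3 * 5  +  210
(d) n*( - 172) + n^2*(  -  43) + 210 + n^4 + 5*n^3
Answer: a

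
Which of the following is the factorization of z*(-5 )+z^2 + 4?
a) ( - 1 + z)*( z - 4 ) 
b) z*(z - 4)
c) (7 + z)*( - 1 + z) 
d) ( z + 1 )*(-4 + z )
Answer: a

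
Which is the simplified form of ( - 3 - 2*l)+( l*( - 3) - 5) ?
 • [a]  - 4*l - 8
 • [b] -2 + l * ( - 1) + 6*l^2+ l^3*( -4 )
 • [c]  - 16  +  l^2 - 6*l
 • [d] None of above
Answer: d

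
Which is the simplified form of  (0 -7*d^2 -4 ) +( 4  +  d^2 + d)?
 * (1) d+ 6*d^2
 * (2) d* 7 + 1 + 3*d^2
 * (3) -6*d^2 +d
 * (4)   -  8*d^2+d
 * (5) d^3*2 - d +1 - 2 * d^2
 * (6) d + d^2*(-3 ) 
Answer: 3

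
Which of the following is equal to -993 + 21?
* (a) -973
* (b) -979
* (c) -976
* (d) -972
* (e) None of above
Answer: d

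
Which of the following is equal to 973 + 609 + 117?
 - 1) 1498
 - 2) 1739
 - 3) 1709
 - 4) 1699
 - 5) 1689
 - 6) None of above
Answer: 4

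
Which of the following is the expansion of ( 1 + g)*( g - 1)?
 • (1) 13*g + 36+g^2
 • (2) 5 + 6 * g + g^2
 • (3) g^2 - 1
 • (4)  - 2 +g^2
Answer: 3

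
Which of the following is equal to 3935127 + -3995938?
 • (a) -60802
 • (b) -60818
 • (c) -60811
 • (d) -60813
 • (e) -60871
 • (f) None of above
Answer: c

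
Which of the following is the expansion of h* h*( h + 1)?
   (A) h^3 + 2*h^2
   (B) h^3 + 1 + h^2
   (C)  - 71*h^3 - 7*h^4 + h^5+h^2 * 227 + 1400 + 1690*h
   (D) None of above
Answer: D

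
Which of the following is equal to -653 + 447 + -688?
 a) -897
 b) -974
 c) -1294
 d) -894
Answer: d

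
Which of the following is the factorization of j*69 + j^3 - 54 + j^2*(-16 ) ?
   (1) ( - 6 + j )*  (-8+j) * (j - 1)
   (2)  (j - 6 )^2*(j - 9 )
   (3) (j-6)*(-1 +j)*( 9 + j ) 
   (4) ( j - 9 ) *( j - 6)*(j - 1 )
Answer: 4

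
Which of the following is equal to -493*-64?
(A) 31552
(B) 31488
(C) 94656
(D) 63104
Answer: A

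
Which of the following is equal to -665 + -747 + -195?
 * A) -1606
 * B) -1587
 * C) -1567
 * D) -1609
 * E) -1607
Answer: E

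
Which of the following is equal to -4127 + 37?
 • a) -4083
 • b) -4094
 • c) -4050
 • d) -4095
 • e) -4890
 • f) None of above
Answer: f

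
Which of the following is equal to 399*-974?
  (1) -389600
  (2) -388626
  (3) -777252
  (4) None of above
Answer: 2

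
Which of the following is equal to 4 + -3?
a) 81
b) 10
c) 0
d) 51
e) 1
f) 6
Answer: e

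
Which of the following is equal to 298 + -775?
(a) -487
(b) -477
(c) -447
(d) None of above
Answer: b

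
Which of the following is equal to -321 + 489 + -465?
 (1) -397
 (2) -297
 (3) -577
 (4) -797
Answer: 2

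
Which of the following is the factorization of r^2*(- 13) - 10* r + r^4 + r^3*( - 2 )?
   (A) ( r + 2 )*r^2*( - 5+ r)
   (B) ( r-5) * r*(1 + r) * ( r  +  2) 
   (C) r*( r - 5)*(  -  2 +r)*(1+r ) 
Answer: B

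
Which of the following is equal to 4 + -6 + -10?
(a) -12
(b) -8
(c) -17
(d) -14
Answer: a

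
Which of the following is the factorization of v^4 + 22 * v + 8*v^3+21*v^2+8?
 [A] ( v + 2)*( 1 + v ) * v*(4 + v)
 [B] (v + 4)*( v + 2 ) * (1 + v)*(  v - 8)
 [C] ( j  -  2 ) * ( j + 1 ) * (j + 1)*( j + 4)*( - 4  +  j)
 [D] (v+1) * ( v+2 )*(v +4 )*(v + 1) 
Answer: D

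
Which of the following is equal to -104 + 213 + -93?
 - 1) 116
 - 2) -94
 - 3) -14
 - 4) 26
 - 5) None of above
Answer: 5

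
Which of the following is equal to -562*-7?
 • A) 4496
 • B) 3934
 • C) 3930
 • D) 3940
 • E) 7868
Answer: B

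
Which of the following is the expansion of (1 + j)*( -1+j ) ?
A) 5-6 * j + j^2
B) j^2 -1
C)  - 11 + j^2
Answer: B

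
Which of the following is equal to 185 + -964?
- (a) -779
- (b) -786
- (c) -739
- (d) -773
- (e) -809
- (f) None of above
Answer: a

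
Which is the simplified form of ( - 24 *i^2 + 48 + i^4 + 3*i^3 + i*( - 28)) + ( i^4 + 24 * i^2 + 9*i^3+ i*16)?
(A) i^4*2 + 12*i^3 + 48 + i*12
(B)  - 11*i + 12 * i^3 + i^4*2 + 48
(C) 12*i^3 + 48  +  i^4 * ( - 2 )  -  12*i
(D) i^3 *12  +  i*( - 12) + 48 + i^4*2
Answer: D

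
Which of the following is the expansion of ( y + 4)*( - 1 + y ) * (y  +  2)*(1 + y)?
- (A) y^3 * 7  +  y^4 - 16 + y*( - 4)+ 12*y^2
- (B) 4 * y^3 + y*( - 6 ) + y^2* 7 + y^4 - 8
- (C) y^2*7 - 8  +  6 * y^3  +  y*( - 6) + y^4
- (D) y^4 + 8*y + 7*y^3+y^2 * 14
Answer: C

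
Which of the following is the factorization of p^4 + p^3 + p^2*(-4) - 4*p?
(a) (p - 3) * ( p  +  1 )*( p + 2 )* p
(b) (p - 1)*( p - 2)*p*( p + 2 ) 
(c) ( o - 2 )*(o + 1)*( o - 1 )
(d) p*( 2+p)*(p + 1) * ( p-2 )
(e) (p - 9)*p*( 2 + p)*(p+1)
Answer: d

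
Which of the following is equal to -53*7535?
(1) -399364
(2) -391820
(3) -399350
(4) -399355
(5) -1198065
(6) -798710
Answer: 4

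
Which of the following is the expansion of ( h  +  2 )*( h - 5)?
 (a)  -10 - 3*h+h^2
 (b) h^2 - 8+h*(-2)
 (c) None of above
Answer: a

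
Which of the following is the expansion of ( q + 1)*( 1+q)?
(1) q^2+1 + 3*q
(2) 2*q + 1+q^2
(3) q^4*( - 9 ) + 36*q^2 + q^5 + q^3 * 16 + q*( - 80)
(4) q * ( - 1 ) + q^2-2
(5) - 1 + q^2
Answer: 2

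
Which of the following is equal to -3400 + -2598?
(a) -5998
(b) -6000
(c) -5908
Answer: a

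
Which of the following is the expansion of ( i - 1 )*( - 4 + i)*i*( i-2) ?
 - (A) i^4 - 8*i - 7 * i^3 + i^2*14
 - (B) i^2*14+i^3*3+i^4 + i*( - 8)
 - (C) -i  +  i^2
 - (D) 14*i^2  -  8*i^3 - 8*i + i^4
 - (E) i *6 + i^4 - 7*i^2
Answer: A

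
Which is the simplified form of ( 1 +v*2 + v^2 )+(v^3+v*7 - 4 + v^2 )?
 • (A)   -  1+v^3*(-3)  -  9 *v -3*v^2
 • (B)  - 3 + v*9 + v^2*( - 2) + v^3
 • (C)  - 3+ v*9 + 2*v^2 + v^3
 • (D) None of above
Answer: C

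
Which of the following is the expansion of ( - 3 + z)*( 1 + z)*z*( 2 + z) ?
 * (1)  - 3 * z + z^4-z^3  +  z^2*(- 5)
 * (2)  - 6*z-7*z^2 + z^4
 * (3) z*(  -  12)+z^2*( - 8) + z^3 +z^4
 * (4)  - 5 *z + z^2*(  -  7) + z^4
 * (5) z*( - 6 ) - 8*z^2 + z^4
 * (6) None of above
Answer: 2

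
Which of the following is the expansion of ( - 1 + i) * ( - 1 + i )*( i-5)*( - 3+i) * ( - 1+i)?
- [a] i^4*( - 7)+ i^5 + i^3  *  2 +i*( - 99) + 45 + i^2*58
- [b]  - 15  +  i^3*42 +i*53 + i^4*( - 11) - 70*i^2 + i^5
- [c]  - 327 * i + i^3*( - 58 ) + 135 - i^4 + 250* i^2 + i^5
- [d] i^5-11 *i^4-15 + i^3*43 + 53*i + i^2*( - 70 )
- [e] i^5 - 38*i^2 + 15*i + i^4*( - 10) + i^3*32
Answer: b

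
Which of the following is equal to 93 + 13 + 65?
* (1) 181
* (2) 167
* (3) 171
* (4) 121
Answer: 3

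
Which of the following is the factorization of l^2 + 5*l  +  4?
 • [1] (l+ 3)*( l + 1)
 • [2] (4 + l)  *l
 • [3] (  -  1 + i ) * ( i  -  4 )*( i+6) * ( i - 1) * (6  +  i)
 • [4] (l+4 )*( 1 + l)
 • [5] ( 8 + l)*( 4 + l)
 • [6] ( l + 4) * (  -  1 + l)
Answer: 4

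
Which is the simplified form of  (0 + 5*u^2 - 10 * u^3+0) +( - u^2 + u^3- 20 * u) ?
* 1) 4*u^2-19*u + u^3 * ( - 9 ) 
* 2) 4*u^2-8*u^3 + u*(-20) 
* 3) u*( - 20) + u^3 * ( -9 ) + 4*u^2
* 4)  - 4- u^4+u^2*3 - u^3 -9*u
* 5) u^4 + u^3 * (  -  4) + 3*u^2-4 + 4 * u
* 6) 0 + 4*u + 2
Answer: 3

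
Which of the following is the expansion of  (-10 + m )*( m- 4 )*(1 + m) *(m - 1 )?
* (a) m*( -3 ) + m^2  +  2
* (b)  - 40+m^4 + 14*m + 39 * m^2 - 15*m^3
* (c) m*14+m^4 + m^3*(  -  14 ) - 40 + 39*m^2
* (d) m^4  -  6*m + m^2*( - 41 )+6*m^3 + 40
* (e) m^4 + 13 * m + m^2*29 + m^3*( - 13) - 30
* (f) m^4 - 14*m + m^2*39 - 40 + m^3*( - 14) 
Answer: c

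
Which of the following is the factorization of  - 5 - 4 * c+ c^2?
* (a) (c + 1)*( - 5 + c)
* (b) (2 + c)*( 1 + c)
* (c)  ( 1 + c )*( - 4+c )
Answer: a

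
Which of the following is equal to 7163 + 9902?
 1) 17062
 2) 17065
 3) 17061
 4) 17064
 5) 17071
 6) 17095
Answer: 2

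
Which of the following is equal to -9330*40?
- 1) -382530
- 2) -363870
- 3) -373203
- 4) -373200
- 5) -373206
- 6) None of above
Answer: 4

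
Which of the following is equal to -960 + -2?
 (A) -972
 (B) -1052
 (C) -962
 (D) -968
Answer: C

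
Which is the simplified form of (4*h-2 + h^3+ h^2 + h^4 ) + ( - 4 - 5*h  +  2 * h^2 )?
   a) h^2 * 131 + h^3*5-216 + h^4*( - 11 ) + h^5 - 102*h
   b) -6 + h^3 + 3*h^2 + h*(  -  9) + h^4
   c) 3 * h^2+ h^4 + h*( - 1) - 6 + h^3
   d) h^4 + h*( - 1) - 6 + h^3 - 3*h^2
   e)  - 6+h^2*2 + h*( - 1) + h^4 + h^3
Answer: c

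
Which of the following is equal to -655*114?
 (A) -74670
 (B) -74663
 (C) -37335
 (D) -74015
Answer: A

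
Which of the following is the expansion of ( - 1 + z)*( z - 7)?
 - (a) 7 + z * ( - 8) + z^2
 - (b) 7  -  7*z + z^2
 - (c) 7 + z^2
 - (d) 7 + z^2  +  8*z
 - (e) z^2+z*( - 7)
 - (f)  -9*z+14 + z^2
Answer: a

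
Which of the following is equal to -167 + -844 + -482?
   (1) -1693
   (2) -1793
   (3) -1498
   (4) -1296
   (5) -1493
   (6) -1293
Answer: 5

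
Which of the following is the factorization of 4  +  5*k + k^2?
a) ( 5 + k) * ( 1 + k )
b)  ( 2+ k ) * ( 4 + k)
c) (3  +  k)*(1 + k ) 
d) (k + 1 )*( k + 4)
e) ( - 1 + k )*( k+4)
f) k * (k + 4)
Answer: d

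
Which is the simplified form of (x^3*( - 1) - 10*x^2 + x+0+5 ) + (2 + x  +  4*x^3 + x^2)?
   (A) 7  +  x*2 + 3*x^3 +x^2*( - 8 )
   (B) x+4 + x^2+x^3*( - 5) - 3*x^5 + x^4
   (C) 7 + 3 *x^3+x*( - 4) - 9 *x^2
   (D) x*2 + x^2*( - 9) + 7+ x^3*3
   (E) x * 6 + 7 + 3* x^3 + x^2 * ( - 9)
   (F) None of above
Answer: D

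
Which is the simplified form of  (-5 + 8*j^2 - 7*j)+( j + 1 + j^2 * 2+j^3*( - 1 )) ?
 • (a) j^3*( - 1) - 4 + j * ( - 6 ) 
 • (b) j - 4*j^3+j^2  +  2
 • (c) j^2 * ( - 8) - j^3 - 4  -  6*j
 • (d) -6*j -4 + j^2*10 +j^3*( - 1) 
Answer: d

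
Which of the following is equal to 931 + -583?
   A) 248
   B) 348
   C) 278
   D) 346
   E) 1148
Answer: B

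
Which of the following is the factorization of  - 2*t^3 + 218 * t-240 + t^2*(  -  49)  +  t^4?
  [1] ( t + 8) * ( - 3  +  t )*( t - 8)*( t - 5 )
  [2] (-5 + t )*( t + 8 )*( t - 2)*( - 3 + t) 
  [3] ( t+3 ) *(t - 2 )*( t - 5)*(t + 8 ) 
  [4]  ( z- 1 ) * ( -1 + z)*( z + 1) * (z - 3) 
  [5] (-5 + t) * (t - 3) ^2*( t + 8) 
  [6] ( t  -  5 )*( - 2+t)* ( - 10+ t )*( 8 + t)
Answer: 2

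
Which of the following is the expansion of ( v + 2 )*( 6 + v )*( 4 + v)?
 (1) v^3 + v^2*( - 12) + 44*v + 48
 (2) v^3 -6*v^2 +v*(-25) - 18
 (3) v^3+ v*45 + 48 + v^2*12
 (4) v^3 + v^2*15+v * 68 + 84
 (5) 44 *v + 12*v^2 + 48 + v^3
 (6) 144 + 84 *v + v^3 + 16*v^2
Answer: 5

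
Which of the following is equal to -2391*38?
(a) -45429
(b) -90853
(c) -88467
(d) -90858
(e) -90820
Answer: d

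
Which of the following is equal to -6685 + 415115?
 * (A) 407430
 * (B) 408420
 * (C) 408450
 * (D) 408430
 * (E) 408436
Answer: D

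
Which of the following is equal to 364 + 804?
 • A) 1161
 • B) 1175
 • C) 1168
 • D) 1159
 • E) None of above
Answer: C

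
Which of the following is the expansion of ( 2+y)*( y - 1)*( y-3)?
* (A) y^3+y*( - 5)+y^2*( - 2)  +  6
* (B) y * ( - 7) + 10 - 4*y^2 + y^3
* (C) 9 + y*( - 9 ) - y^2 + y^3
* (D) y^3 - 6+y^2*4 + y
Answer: A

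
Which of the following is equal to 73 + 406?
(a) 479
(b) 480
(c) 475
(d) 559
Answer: a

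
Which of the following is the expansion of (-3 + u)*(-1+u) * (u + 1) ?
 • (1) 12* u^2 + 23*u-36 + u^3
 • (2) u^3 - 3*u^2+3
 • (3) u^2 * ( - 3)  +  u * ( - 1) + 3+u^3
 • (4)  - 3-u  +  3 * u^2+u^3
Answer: 3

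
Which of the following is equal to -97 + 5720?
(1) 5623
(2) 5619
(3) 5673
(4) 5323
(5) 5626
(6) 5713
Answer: 1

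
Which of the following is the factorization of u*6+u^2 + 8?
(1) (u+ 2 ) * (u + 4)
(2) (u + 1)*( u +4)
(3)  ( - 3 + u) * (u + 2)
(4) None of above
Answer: 1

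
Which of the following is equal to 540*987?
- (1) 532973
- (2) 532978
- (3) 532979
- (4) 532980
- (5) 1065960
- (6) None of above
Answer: 4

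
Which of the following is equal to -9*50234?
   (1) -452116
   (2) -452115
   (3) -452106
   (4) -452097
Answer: 3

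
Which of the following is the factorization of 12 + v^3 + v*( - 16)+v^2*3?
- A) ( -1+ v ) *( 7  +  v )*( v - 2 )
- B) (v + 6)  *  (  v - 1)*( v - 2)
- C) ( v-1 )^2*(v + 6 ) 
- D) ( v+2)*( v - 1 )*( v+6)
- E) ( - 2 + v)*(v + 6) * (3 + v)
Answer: B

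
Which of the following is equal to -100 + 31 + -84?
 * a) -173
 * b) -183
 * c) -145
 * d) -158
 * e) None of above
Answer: e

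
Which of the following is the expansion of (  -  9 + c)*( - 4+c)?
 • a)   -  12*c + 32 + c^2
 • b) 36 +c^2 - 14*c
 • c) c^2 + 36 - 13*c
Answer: c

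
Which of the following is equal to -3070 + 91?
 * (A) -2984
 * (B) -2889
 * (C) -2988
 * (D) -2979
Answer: D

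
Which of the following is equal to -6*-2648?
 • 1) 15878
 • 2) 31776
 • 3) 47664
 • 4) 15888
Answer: 4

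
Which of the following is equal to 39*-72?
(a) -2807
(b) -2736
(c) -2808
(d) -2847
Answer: c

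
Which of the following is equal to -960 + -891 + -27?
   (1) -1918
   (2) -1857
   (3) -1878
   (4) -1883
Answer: 3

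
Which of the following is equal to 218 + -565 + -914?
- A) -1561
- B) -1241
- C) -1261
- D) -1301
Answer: C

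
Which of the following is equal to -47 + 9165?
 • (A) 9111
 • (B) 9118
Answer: B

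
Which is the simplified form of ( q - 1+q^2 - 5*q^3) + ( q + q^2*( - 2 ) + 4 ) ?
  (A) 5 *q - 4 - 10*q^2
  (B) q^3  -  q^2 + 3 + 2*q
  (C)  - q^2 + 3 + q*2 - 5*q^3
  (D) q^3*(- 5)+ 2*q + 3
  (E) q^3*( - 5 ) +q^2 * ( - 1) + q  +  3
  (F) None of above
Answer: C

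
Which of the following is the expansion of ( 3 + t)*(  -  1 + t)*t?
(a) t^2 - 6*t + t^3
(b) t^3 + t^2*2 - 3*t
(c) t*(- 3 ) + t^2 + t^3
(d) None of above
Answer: b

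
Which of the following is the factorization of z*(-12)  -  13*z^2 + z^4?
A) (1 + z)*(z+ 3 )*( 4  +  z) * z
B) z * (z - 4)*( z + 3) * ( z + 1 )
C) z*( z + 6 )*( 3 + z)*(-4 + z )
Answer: B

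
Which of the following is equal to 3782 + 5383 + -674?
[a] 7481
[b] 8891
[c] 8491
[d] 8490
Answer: c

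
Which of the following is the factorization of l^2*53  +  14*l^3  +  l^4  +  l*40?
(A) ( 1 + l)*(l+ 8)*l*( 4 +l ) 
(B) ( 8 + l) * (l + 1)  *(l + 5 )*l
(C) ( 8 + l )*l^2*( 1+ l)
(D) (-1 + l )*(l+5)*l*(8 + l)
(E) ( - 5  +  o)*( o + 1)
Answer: B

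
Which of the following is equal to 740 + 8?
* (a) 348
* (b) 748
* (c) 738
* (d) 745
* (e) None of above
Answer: b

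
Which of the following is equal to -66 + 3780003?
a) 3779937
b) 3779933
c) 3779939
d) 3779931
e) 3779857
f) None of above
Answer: a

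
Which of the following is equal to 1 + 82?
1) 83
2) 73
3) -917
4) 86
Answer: 1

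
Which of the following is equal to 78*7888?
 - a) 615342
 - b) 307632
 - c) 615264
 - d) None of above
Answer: c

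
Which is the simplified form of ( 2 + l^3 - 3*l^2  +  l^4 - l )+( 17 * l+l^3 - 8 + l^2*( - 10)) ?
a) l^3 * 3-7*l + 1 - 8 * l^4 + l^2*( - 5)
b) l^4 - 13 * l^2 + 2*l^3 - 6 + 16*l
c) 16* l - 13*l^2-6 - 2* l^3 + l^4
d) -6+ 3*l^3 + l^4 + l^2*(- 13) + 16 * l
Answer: b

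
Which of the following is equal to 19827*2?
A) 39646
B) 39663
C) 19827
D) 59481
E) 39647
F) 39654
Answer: F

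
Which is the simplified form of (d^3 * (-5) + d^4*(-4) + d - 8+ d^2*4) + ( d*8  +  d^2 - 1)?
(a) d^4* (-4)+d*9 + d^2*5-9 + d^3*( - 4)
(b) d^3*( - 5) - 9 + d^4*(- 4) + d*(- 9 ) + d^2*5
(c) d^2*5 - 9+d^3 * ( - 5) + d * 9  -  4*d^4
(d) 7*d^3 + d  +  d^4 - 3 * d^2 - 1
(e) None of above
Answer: c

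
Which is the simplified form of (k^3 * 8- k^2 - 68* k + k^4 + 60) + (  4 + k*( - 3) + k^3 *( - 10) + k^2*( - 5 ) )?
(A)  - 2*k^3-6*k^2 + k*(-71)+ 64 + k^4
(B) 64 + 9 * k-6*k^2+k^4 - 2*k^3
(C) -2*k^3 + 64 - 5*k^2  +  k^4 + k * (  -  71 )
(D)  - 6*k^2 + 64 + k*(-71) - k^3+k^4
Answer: A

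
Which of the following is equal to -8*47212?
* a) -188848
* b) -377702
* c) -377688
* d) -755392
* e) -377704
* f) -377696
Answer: f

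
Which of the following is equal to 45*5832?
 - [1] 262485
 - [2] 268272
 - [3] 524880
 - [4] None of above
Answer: 4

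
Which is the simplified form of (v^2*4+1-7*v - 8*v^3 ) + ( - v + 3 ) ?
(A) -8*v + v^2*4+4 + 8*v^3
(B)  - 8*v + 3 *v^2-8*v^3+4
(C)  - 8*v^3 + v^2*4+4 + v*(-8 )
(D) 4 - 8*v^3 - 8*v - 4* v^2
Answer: C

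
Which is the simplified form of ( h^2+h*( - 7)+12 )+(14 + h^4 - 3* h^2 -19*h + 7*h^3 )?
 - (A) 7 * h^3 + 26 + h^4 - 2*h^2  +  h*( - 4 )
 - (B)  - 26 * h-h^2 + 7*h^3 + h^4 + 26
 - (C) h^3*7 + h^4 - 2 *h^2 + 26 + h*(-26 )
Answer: C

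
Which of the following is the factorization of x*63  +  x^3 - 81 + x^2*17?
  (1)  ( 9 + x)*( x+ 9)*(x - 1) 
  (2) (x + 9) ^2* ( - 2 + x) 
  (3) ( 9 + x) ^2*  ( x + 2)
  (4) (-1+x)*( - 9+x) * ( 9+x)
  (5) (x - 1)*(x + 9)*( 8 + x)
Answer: 1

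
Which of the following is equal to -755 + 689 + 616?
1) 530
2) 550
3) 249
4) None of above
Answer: 2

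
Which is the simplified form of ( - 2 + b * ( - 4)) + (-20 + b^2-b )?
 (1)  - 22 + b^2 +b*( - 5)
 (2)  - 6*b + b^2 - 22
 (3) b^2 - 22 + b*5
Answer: 1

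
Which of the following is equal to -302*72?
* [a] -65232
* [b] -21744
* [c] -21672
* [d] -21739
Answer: b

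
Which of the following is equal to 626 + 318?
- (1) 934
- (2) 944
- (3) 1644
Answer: 2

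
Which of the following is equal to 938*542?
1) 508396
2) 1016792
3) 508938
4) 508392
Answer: 1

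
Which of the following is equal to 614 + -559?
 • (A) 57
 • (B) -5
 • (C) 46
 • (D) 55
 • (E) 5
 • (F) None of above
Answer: D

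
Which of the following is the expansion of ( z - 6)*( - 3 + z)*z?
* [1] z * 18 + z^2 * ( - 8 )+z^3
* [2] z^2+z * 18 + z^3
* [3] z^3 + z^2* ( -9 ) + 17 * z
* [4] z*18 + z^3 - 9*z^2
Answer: 4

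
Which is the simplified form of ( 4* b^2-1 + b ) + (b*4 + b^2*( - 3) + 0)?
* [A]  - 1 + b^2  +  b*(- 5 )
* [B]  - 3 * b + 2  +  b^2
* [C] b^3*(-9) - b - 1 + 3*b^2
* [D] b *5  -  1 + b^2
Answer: D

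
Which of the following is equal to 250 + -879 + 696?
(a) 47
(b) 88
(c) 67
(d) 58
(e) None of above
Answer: c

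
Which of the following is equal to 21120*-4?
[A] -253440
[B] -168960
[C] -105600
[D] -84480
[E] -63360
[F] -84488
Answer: D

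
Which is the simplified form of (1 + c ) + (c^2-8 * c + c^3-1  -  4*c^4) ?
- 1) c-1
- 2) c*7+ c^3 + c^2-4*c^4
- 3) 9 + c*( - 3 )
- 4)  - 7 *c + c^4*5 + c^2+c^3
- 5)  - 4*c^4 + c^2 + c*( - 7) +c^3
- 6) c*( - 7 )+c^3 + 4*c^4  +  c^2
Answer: 5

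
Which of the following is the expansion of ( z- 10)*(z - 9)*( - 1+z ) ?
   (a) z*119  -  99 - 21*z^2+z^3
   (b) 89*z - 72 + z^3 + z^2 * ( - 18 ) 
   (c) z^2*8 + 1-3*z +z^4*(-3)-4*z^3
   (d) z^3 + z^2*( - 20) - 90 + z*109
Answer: d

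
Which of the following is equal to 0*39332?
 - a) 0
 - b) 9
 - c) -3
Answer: a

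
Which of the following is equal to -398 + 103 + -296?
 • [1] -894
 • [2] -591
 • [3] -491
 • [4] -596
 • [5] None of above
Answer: 2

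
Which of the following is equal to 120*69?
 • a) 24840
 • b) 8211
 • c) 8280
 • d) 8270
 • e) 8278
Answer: c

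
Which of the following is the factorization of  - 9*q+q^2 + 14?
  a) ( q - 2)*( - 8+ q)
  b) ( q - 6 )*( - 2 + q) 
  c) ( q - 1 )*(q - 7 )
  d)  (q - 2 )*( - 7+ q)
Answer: d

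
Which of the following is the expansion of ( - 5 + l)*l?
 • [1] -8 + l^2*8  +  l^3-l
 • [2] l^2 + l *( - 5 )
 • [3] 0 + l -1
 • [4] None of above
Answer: 2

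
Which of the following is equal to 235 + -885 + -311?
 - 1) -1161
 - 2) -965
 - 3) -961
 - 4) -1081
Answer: 3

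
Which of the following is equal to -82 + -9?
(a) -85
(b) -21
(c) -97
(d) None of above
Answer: d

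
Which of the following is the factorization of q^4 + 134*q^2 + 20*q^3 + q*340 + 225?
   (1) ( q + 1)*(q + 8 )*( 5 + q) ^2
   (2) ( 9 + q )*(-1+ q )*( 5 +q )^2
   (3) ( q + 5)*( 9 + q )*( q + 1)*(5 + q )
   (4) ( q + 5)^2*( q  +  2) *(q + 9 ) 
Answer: 3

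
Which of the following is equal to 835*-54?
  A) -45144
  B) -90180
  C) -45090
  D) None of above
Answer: C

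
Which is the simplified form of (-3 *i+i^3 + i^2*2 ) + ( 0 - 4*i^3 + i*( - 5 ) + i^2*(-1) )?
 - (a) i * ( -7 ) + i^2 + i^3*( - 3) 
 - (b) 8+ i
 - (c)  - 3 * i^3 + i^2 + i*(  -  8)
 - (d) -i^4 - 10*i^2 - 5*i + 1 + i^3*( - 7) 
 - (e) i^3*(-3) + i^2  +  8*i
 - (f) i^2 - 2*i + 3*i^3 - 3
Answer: c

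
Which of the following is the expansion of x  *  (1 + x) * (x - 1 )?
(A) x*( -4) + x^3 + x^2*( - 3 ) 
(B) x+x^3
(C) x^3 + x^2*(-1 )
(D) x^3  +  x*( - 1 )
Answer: D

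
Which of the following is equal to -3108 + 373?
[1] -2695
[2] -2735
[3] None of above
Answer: 2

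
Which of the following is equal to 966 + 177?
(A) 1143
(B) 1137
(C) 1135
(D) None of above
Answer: A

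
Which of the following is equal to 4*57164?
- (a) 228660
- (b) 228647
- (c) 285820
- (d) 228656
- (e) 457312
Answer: d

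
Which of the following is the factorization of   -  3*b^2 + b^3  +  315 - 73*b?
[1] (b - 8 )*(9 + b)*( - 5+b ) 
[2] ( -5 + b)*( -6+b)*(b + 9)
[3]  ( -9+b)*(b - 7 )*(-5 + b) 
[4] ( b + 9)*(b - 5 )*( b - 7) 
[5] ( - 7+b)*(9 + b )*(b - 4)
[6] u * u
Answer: 4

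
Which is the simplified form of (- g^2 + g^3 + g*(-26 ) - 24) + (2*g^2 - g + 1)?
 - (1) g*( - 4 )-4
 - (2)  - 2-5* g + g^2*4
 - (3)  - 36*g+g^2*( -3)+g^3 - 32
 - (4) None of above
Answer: 4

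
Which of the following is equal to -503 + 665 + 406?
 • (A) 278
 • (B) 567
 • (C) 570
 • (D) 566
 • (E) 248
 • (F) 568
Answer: F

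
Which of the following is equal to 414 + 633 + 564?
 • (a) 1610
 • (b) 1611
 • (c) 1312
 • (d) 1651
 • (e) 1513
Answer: b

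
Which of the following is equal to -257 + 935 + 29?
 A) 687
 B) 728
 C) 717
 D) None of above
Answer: D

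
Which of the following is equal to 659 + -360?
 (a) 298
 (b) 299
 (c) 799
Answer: b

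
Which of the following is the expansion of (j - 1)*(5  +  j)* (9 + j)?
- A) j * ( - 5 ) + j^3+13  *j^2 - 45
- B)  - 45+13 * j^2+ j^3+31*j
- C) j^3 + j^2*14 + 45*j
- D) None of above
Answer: B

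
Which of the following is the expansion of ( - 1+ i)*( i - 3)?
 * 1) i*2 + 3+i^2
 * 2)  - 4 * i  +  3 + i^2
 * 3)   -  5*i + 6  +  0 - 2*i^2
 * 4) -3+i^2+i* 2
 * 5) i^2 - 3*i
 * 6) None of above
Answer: 2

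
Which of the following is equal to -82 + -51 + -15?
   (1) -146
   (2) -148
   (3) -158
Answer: 2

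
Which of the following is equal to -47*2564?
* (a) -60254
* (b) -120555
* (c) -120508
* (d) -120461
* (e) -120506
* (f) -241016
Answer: c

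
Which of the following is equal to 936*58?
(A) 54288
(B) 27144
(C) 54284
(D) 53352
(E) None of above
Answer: A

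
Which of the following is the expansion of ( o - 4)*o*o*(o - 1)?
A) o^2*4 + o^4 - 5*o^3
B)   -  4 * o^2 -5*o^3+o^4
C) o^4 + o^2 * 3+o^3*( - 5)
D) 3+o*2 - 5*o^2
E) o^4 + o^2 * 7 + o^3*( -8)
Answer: A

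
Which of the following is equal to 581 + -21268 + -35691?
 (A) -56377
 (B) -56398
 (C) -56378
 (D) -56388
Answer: C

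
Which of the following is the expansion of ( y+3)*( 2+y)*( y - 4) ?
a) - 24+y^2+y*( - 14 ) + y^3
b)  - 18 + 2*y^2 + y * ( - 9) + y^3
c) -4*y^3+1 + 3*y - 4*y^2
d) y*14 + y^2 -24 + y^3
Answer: a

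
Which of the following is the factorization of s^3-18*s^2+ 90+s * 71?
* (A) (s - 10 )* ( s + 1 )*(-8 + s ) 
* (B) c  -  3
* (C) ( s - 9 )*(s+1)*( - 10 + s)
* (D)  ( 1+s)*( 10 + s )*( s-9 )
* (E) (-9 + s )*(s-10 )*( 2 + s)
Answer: C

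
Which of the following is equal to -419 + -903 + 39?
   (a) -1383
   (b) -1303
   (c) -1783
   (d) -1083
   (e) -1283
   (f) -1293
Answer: e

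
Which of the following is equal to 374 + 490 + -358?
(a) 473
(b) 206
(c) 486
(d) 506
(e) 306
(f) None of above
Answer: d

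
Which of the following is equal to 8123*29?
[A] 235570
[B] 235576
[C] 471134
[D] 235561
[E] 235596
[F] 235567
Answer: F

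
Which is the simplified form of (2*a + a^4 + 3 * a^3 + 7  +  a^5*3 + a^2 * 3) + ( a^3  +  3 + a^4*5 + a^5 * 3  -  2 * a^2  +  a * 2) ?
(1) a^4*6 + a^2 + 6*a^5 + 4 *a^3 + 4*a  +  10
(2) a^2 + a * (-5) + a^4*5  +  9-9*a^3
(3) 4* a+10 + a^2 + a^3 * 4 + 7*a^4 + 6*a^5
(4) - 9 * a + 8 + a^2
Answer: 1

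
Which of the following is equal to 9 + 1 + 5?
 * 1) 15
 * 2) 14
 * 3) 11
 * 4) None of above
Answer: 1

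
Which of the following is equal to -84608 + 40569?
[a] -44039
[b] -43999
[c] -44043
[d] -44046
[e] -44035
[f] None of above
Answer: a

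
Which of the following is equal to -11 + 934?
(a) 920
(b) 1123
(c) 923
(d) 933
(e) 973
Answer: c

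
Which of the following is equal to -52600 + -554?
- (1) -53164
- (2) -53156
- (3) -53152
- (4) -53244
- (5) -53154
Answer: 5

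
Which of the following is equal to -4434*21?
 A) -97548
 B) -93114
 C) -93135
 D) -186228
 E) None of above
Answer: B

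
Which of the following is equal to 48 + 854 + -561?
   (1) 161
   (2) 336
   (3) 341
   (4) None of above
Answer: 3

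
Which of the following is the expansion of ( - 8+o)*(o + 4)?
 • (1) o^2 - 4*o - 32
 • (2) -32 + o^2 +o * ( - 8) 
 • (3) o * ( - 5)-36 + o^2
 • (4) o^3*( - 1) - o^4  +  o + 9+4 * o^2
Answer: 1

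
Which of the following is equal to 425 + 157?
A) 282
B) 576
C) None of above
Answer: C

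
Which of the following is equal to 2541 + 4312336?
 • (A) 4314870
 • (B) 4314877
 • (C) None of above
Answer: B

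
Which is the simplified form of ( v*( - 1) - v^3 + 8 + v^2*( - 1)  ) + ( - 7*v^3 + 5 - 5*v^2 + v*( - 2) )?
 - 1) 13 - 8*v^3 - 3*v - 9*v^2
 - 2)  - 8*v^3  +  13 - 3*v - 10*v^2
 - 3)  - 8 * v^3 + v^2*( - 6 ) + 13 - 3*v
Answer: 3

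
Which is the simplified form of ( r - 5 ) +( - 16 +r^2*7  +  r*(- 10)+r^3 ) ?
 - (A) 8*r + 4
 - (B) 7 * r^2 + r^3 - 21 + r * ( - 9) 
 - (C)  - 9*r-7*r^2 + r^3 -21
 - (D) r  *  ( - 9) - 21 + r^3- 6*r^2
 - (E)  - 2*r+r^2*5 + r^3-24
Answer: B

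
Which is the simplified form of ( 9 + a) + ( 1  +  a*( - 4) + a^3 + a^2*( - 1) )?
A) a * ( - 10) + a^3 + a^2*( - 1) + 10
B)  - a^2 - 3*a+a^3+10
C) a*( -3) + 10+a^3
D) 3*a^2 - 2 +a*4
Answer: B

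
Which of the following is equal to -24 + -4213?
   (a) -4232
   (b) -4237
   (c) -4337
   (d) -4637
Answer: b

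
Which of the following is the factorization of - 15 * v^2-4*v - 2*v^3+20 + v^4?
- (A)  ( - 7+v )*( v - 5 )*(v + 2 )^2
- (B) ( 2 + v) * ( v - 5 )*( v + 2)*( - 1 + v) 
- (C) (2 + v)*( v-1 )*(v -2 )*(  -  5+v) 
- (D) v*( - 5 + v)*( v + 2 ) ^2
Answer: B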